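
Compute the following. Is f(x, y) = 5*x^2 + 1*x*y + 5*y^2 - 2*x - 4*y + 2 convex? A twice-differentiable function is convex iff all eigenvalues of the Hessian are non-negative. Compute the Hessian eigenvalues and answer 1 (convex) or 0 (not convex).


The Hessian of f(x,y) = 5*x^2 + 1*x*y + 5*y^2 - 2*x - 4*y + 2 is:
H = [[10, 1], [1, 10]]
Trace = 10 + 10 = 20
Determinant = 10*10 - (1)^2 = 99
Discriminant = (20)^2 - 4*99 = 4.0
Eigenvalues: lambda_1 = 9.0, lambda_2 = 11.0
The function is convex.

1


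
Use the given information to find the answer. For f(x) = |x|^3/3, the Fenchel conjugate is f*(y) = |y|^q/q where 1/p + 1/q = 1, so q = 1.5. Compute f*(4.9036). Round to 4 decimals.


The conjugate exponent q satisfies 1/p + 1/q = 1.
p = 3, so q = 3/(3 - 1) = 1.5
|y|^q = 4.9036^1.5 = 10.8586
f*(4.9036) = 10.8586 / 1.5 = 7.239


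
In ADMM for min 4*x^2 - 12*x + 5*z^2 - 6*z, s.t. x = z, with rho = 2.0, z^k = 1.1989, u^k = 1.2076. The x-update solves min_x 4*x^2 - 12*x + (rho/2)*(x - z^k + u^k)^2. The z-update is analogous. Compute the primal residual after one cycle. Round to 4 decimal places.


ADMM iteration with rho = 2.0, z^k = 1.1989, u^k = 1.2076
Step 1: x-update.
Minimize 4*x^2 - 12*x + (2.0/2)*(x - 1.1989 + 1.2076)^2
FOC: (2*4 + 2.0)*x = 12 + 2.0*(1.1989 - 1.2076)
x^{k+1} = 1.1983
Step 2: z-update.
Minimize 5*z^2 - 6*z + (2.0/2)*(1.1983 - z + 1.2076)^2
FOC: (2*5 + 2.0)*z = 6 + 2.0*(1.1983 + 1.2076)
z^{k+1} = 0.901
Step 3: u-update.
u^{k+1} = 1.2076 + 1.1983 - 0.901 = 1.5049
Step 4: Primal residual = |1.1983 - 0.901| = 0.2973


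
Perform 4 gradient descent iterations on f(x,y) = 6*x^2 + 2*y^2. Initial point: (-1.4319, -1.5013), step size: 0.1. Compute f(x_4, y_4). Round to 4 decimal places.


Gradient descent on f(x,y) = 6*x^2 + 2*y^2.
Starting point: (-1.4319, -1.5013), alpha = 0.1
Step 1: grad_x = 2*6*-1.4319 = -17.1828, grad_y = 2*2*-1.5013 = -6.0052
  x_1 = -1.4319 - 0.1*-17.1828 = 0.2864
  y_1 = -1.5013 - 0.1*-6.0052 = -0.9008
Step 2: grad_x = 2*6*0.2864 = 3.4366, grad_y = 2*2*-0.9008 = -3.6031
  x_2 = 0.2864 - 0.1*3.4366 = -0.0573
  y_2 = -0.9008 - 0.1*-3.6031 = -0.5405
Step 3: grad_x = 2*6*-0.0573 = -0.6873, grad_y = 2*2*-0.5405 = -2.1619
  x_3 = -0.0573 - 0.1*-0.6873 = 0.0115
  y_3 = -0.5405 - 0.1*-2.1619 = -0.3243
Step 4: grad_x = 2*6*0.0115 = 0.1375, grad_y = 2*2*-0.3243 = -1.2971
  x_4 = 0.0115 - 0.1*0.1375 = -0.0023
  y_4 = -0.3243 - 0.1*-1.2971 = -0.1946
f(-0.0023, -0.1946) = 6*(-0.0023)^2 + 2*(-0.1946)^2 = 0.0757


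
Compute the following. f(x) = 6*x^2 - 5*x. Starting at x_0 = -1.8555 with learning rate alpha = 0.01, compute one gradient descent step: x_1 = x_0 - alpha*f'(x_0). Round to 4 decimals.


We compute the gradient at x_0 and apply the update.
f'(x) = 12*x - 5
f'(-1.8555) = 12*-1.8555 - 5 = -27.266
x_1 = -1.8555 - 0.01*-27.266 = -1.5828


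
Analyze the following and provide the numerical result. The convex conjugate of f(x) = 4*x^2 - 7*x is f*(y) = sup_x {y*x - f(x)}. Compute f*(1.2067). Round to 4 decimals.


f*(y) = sup_x {y*x - a*x^2 - b*x} = sup_x {(y-b)*x - a*x^2}
FOC: (y - b) - 2a*x = 0 => x* = (y - b)/(2a)
x* = (1.2067 + 7)/(2*4) = 1.0258
f*(1.2067) = (y-b)^2/(4a) = (1.2067 + 7)^2/(4*4)
= 67.3499/16 = 4.2094


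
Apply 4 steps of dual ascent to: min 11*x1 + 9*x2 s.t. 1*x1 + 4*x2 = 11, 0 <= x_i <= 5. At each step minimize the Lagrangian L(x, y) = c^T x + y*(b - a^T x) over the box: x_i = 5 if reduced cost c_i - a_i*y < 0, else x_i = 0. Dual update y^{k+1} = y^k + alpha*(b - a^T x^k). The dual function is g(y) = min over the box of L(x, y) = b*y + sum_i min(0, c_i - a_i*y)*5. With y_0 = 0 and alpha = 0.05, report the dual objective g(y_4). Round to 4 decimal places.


Dual ascent for LP: min 11*x1 + 9*x2, 1*x1 + 4*x2 = 11, 0 <= x_i <= 5
Step 1: y^k = 0.0, reduced costs: (11.0, 9.0)
  x^k = (0.0, 0.0), subgradient = b - a^T x = 11.0
  y^{k+1} = 0.0 + 0.05*11.0 = 0.55
Step 2: y^k = 0.55, reduced costs: (10.45, 6.8)
  x^k = (0.0, 0.0), subgradient = b - a^T x = 11.0
  y^{k+1} = 0.55 + 0.05*11.0 = 1.1
Step 3: y^k = 1.1, reduced costs: (9.9, 4.6)
  x^k = (0.0, 0.0), subgradient = b - a^T x = 11.0
  y^{k+1} = 1.1 + 0.05*11.0 = 1.65
Step 4: y^k = 1.65, reduced costs: (9.35, 2.4)
  x^k = (0.0, 0.0), subgradient = b - a^T x = 11.0
  y^{k+1} = 1.65 + 0.05*11.0 = 2.2
Dual objective at y_4 = 2.2: reduced costs (8.8, 0.2), box minimizer x = (0.0, 0.0)
g(y_4) = b*y + (c1 - a1*y)*x1 + (c2 - a2*y)*x2 = 11*2.2 + 8.8*0.0 + 0.2*0.0 = 24.2 + 0.0 + 0.0 = 24.2


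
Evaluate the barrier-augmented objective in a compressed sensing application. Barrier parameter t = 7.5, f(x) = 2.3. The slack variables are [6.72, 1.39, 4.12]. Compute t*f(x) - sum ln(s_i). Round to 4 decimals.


Step 1: Compute log-barrier.
ln values: [1.9051, 0.3293, 1.4159]
phi = -(1.9051 + 0.3293 + 1.4159) = -3.6502
Step 2: Compute augmented objective.
t*f(x) = 7.5*2.3 = 17.25
Total = 17.25 - 3.6502 = 13.5998


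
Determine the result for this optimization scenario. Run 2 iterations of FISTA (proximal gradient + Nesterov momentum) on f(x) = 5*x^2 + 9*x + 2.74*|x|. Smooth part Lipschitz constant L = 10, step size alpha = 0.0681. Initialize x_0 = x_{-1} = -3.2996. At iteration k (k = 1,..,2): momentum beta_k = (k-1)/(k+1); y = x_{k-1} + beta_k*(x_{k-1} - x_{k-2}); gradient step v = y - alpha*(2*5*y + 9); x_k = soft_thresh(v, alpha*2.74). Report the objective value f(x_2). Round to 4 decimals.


FISTA on f(x) = 5*x^2 + 9*x + 2.74*|x|
L = 10, alpha = 0.0681
Iteration 1: beta = 0.0, y = -3.2996 + 0.0*(-3.2996 + 3.2996) = -3.2996
  grad(y) = -23.996, v = y - alpha*grad = -1.6655
  prox(v) = soft_thresh(-1.6655, 0.1866) = -1.4789
Iteration 2: beta = 0.3333, y = -1.4789 + 0.3333*(-1.4789 + 3.2996) = -0.872
  grad(y) = 0.2803, v = y - alpha*grad = -0.8911
  prox(v) = soft_thresh(-0.8911, 0.1866) = -0.7045
f(x_2) = 5*(-0.7045)^2 + 9*(-0.7045) + 2.74*|-0.7045| = -1.9286


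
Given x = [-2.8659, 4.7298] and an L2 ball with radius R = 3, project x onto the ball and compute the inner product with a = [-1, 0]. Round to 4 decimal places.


Step 1: Compute ||x|| (intermediates to 6 decimals).
||x|| = sqrt((-2.8659)^2 + 4.7298^2) = 5.530316
Step 2: Project.
Since ||x|| > R, scale = R/||x|| = 3/5.530316 = 0.542464, proj(x) = scale * x
proj(x) = [-1.554648, 2.565746]
Step 3: Dot product.
a^T * proj(x) = -1*(-1.554648) + 0*2.565746 = 1.5546


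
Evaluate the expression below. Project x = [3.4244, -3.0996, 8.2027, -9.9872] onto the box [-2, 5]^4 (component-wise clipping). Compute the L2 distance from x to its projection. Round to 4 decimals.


Project each component onto [-2, 5].
clip(3.4244) = 3.4244, clip(-3.0996) = -2.0, clip(8.2027) = 5.0, clip(-9.9872) = -2.0
Projection = [3.4244, -2.0, 5.0, -2.0]
Squared diffs: [0.0, 1.2091, 10.2573, 63.7954]
Distance = sqrt(75.2618) = 8.6754


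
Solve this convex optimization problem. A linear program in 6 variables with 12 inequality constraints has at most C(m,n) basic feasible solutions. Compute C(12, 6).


Each vertex corresponds to some choice of n active constraints out of m, so the number of vertices is at most C(m, n) = m! / (n!(m-n)!).
m = 12, n = 6
Numerator: 12 * 11 * 10 * 9 * 8 * 7
Denominator: 6! = 720
C(12, 6) = 924


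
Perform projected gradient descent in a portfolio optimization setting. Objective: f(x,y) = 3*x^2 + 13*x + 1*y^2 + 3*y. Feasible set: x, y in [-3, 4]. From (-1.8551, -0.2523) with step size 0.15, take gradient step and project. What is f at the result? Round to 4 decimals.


Step 1: Compute gradient at (-1.8551, -0.2523).
grad_x = 2*3*-1.8551 + 13 = 1.8694
grad_y = 2*1*-0.2523 + 3 = 2.4954
Step 2: Gradient step.
x_raw = -1.8551 - 0.15*1.8694 = -2.1355
y_raw = -0.2523 - 0.15*2.4954 = -0.6266
Step 3: Project onto [-3, 4].
x_proj = clip(-2.1355) = -2.1355
y_proj = clip(-0.6266) = -0.6266
Step 4: Evaluate f.
f(-2.1355, -0.6266) = -15.5676


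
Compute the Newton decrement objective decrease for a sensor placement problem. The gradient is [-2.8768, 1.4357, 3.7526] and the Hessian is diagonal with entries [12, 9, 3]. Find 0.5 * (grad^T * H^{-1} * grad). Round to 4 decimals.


Step 1: H is diagonal, so H^(-1) * g = [-0.2397, 0.1595, 1.2509].
Step 2: g^T H^(-1) g = sum_i g_i^2 / H_ii
  = (-2.8768)^2/12 + (1.4357)^2/9 + (3.7526)^2/3
  = 0.6897 + 0.229 + 4.694 = 5.6127
Step 3: Objective decrease = 0.5 * g^T H^(-1) g = 2.8063


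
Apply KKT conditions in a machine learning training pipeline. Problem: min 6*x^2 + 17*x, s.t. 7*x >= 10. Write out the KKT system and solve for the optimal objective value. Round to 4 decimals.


Step 1: Try lambda = 0 (constraint inactive).
x_unc = -17/(2*6) = -1.4167
Check: 7*-1.4167 = -9.9169 < 10 -- violated!
Step 2: Constraint must be active: 7*x = 10
x* = 10/7 = 1.4286 (rounded; the exact value 10/7 is used below)
lambda = (2*6*(10/7) + 17)/7 = 4.8776
Step 3: Compute optimal value.
f(x*) = 6*(10/7)^2 + 17*(10/7) = 36.5306


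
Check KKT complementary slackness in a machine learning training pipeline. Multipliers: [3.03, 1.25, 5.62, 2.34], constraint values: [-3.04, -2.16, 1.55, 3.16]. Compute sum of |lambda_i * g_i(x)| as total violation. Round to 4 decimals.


KKT complementary slackness check:
lambda_1 * g_1 = 3.03 * -3.04 = -9.2112
lambda_2 * g_2 = 1.25 * -2.16 = -2.7
lambda_3 * g_3 = 5.62 * 1.55 = 8.711
lambda_4 * g_4 = 2.34 * 3.16 = 7.3944
Total violation = 9.2112 + 2.7 + 8.711 + 7.3944 = 28.0166


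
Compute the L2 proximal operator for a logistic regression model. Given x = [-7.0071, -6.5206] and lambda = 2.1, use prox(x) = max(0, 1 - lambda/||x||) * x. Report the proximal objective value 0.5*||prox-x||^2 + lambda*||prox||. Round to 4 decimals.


Step 1: Compute ||x||.
||x|| = 9.5717
Step 2: Compute scaling factor.
scale = max(0, 1 - 2.1/9.5717) = 0.7806
Step 3: prox(x) = [-5.4698, -5.09]
||prox(x)|| = 7.4717
Step 4: Proximal objective.
0.5*||prox-x||^2 = 2.205
lambda*||prox|| = 15.6906
Total = 17.8956


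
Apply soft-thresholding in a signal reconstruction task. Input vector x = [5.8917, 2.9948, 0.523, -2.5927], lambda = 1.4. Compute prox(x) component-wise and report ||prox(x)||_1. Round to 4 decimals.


Soft-thresholding with lambda = 1.4:
prox(5.8917) = sign(5.8917)*max(|5.8917| - 1.4, 0) = 4.4917
prox(2.9948) = sign(2.9948)*max(|2.9948| - 1.4, 0) = 1.5948
prox(0.523) = sign(0.523)*max(|0.523| - 1.4, 0) = 0.0
prox(-2.5927) = sign(-2.5927)*max(|-2.5927| - 1.4, 0) = -1.1927
prox(x) = [4.4917, 1.5948, 0.0, -1.1927]
||prox(x)||_1 = 4.4917 + 1.5948 + 0.0 + 1.1927 = 7.2792


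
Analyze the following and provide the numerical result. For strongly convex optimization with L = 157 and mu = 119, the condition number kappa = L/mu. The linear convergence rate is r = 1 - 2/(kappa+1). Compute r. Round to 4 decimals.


Step 1: Compute the condition number.
kappa = L/mu = 157/119 = 1.3193
Step 2: Compute the convergence rate.
r = 1 - 2/(kappa + 1) = 1 - 2*mu/(L + mu) = (L - mu)/(L + mu) = 38/276 = 0.1377


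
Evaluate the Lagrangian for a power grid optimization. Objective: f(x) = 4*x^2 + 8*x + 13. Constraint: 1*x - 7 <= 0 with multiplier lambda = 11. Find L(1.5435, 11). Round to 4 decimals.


Step 1: Evaluate f(x).
f(1.5435) = 4*1.5435^2 + 8*1.5435 + 13 = 34.8776
Step 2: Evaluate g(x).
g(1.5435) = 1*1.5435 - 7 = -5.4565
Step 3: Compute Lagrangian.
L = 34.8776 + 11*-5.4565 = -25.1439


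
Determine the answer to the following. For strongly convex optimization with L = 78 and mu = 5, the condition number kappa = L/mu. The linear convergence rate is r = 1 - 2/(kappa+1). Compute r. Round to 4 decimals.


Step 1: Compute the condition number.
kappa = L/mu = 78/5 = 15.6
Step 2: Compute the convergence rate.
r = 1 - 2/(kappa + 1) = 1 - 2*mu/(L + mu) = (L - mu)/(L + mu) = 73/83 = 0.8795


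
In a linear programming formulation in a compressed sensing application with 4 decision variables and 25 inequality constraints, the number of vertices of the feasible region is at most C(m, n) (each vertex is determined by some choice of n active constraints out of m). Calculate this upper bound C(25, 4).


Each vertex corresponds to some choice of n active constraints out of m, so the number of vertices is at most C(m, n) = m! / (n!(m-n)!).
m = 25, n = 4
Numerator: 25 * 24 * 23 * 22
Denominator: 4! = 24
C(25, 4) = 12650


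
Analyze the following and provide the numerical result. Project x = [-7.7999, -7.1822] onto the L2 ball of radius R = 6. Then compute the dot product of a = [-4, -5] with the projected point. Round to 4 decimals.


Step 1: Compute ||x|| (intermediates to 6 decimals).
||x|| = sqrt((-7.7999)^2 + (-7.1822)^2) = 10.602945
Step 2: Project.
Since ||x|| > R, scale = R/||x|| = 6/10.602945 = 0.565881, proj(x) = scale * x
proj(x) = [-4.413815, -4.064271]
Step 3: Dot product.
a^T * proj(x) = -4*(-4.413815) - 5*(-4.064271) = 37.9766


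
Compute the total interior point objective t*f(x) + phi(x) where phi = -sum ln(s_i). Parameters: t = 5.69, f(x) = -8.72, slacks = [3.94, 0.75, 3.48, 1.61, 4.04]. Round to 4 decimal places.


Step 1: Compute log-barrier.
ln values: [1.3712, -0.2877, 1.247, 0.4762, 1.3962]
phi = -(1.3712 - 0.2877 + 1.247 + 0.4762 + 1.3962) = -4.203
Step 2: Compute augmented objective.
t*f(x) = 5.69*-8.72 = -49.6168
Total = -49.6168 - 4.203 = -53.8198


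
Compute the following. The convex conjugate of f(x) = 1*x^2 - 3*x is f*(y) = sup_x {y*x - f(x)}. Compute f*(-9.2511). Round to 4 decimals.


f*(y) = sup_x {y*x - a*x^2 - b*x} = sup_x {(y-b)*x - a*x^2}
FOC: (y - b) - 2a*x = 0 => x* = (y - b)/(2a)
x* = (-9.2511 + 3)/(2*1) = -3.1256
f*(-9.2511) = (y-b)^2/(4a) = (-9.2511 + 3)^2/(4*1)
= 39.0763/4 = 9.7691


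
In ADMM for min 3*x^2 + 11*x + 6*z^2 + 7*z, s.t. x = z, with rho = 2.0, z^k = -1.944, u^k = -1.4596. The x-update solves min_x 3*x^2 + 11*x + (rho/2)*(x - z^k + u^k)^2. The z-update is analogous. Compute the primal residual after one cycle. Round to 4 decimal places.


ADMM iteration with rho = 2.0, z^k = -1.944, u^k = -1.4596
Step 1: x-update.
Minimize 3*x^2 + 11*x + (2.0/2)*(x + 1.944 - 1.4596)^2
FOC: (2*3 + 2.0)*x = -11 + 2.0*(-1.944 + 1.4596)
x^{k+1} = -1.4961
Step 2: z-update.
Minimize 6*z^2 + 7*z + (2.0/2)*(-1.4961 - z - 1.4596)^2
FOC: (2*6 + 2.0)*z = -7 + 2.0*(-1.4961 - 1.4596)
z^{k+1} = -0.9222
Step 3: u-update.
u^{k+1} = -1.4596 - 1.4961 + 0.9222 = -2.0335
Step 4: Primal residual = |-1.4961 + 0.9222| = 0.5739


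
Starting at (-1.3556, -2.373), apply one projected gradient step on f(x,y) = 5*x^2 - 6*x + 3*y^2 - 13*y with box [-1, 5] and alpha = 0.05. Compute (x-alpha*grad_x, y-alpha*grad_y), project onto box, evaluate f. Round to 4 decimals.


Step 1: Compute gradient at (-1.3556, -2.373).
grad_x = 2*5*-1.3556 - 6 = -19.556
grad_y = 2*3*-2.373 - 13 = -27.238
Step 2: Gradient step.
x_raw = -1.3556 - 0.05*-19.556 = -0.3778
y_raw = -2.373 - 0.05*-27.238 = -1.0111
Step 3: Project onto [-1, 5].
x_proj = clip(-0.3778) = -0.3778
y_proj = clip(-1.0111) = -1.0
Step 4: Evaluate f.
f(-0.3778, -1.0) = 18.9805


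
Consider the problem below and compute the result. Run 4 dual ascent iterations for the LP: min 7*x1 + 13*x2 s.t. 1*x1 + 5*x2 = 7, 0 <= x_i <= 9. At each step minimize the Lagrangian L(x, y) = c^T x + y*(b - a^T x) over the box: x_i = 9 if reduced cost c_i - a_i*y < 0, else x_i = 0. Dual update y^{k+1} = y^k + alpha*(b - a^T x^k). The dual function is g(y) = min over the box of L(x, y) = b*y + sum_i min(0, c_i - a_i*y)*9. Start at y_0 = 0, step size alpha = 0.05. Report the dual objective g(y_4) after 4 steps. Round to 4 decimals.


Dual ascent for LP: min 7*x1 + 13*x2, 1*x1 + 5*x2 = 7, 0 <= x_i <= 9
Step 1: y^k = 0.0, reduced costs: (7.0, 13.0)
  x^k = (0.0, 0.0), subgradient = b - a^T x = 7.0
  y^{k+1} = 0.0 + 0.05*7.0 = 0.35
Step 2: y^k = 0.35, reduced costs: (6.65, 11.25)
  x^k = (0.0, 0.0), subgradient = b - a^T x = 7.0
  y^{k+1} = 0.35 + 0.05*7.0 = 0.7
Step 3: y^k = 0.7, reduced costs: (6.3, 9.5)
  x^k = (0.0, 0.0), subgradient = b - a^T x = 7.0
  y^{k+1} = 0.7 + 0.05*7.0 = 1.05
Step 4: y^k = 1.05, reduced costs: (5.95, 7.75)
  x^k = (0.0, 0.0), subgradient = b - a^T x = 7.0
  y^{k+1} = 1.05 + 0.05*7.0 = 1.4
Dual objective at y_4 = 1.4: reduced costs (5.6, 6.0), box minimizer x = (0.0, 0.0)
g(y_4) = b*y + (c1 - a1*y)*x1 + (c2 - a2*y)*x2 = 7*1.4 + 5.6*0.0 + 6.0*0.0 = 9.8 + 0.0 + 0.0 = 9.8


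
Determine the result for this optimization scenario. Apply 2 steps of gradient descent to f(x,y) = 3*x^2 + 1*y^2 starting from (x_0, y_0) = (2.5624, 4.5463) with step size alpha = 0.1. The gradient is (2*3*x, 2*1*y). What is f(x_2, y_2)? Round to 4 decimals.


Gradient descent on f(x,y) = 3*x^2 + 1*y^2.
Starting point: (2.5624, 4.5463), alpha = 0.1
Step 1: grad_x = 2*3*2.5624 = 15.3744, grad_y = 2*1*4.5463 = 9.0926
  x_1 = 2.5624 - 0.1*15.3744 = 1.025
  y_1 = 4.5463 - 0.1*9.0926 = 3.637
Step 2: grad_x = 2*3*1.025 = 6.1498, grad_y = 2*1*3.637 = 7.2741
  x_2 = 1.025 - 0.1*6.1498 = 0.41
  y_2 = 3.637 - 0.1*7.2741 = 2.9096
f(0.41, 2.9096) = 3*0.41^2 + 1*2.9096^2 = 8.9702


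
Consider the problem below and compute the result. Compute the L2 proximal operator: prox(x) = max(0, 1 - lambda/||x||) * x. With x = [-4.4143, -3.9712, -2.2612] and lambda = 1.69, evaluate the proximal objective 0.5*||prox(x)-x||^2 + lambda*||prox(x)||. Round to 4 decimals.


Step 1: Compute ||x||.
||x|| = 6.3537
Step 2: Compute scaling factor.
scale = max(0, 1 - 1.69/6.3537) = 0.734
Step 3: prox(x) = [-3.2402, -2.9149, -1.6598]
||prox(x)|| = 4.6637
Step 4: Proximal objective.
0.5*||prox-x||^2 = 1.4281
lambda*||prox|| = 7.8817
Total = 9.3097


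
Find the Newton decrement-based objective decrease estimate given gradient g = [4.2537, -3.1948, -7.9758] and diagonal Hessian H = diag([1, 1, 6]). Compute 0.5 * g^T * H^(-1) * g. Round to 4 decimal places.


Step 1: H is diagonal, so H^(-1) * g = [4.2537, -3.1948, -1.3293].
Step 2: g^T H^(-1) g = sum_i g_i^2 / H_ii
  = (4.2537)^2/1 + (-3.1948)^2/1 + (-7.9758)^2/6
  = 18.094 + 10.2067 + 10.6022 = 38.9029
Step 3: Objective decrease = 0.5 * g^T H^(-1) g = 19.4515


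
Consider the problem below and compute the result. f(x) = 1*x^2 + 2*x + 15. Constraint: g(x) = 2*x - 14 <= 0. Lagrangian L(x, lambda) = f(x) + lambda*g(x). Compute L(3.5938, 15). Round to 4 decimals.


Step 1: Evaluate f(x).
f(3.5938) = 1*3.5938^2 + 2*3.5938 + 15 = 35.103
Step 2: Evaluate g(x).
g(3.5938) = 2*3.5938 - 14 = -6.8124
Step 3: Compute Lagrangian.
L = 35.103 + 15*-6.8124 = -67.083


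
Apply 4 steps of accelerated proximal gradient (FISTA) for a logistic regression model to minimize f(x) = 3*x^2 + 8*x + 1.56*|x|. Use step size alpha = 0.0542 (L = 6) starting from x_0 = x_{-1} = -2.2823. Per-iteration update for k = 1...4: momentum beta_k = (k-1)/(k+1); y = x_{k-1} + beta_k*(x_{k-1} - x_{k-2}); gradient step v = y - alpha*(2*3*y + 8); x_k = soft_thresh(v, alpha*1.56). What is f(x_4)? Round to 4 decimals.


FISTA on f(x) = 3*x^2 + 8*x + 1.56*|x|
L = 6, alpha = 0.0542
Iteration 1: beta = 0.0, y = -2.2823 + 0.0*(-2.2823 + 2.2823) = -2.2823
  grad(y) = -5.6938, v = y - alpha*grad = -1.9737
  prox(v) = soft_thresh(-1.9737, 0.0846) = -1.8891
Iteration 2: beta = 0.3333, y = -1.8891 + 0.3333*(-1.8891 + 2.2823) = -1.7581
  grad(y) = -2.5486, v = y - alpha*grad = -1.62
  prox(v) = soft_thresh(-1.62, 0.0846) = -1.5354
Iteration 3: beta = 0.5, y = -1.5354 + 0.5*(-1.5354 + 1.8891) = -1.3585
  grad(y) = -0.1512, v = y - alpha*grad = -1.3503
  prox(v) = soft_thresh(-1.3503, 0.0846) = -1.2658
Iteration 4: beta = 0.6, y = -1.2658 + 0.6*(-1.2658 + 1.5354) = -1.104
  grad(y) = 1.3759, v = y - alpha*grad = -1.1786
  prox(v) = soft_thresh(-1.1786, 0.0846) = -1.094
f(x_4) = 3*(-1.094)^2 + 8*(-1.094) + 1.56*|-1.094| = -3.4548


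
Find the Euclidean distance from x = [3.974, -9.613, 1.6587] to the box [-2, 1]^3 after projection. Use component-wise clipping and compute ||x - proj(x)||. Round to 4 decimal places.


Project each component onto [-2, 1].
clip(3.974) = 1.0, clip(-9.613) = -2.0, clip(1.6587) = 1.0
Projection = [1.0, -2.0, 1.0]
Squared diffs: [8.8447, 57.9578, 0.4339]
Distance = sqrt(67.2364) = 8.1998


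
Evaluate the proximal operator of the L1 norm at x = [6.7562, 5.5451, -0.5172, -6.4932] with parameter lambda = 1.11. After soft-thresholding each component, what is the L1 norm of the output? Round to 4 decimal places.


Soft-thresholding with lambda = 1.11:
prox(6.7562) = sign(6.7562)*max(|6.7562| - 1.11, 0) = 5.6462
prox(5.5451) = sign(5.5451)*max(|5.5451| - 1.11, 0) = 4.4351
prox(-0.5172) = sign(-0.5172)*max(|-0.5172| - 1.11, 0) = 0.0
prox(-6.4932) = sign(-6.4932)*max(|-6.4932| - 1.11, 0) = -5.3832
prox(x) = [5.6462, 4.4351, 0.0, -5.3832]
||prox(x)||_1 = 5.6462 + 4.4351 + 0.0 + 5.3832 = 15.4645


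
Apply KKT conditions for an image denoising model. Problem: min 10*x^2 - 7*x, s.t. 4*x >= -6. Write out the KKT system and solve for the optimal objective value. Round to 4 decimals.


Step 1: Try lambda = 0 (constraint inactive).
Stationarity: 2*10*x - 7 = 0
x* = 7/(2*10) = 0.35
Check constraint: 4*0.35 = 1.4 >= -6 -- satisfied.
Step 2: Compute optimal value.
f(x*) = 10*0.35^2 - 7*0.35 = -1.225


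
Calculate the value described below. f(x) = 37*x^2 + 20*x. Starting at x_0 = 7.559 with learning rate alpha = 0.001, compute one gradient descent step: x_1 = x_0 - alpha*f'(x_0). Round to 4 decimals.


We compute the gradient at x_0 and apply the update.
f'(x) = 74*x + 20
f'(7.559) = 74*7.559 + 20 = 579.366
x_1 = 7.559 - 0.001*579.366 = 6.9796


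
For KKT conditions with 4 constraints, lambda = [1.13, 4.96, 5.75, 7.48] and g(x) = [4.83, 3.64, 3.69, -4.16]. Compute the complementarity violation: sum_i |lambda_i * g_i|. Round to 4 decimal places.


KKT complementary slackness check:
lambda_1 * g_1 = 1.13 * 4.83 = 5.4579
lambda_2 * g_2 = 4.96 * 3.64 = 18.0544
lambda_3 * g_3 = 5.75 * 3.69 = 21.2175
lambda_4 * g_4 = 7.48 * -4.16 = -31.1168
Total violation = 5.4579 + 18.0544 + 21.2175 + 31.1168 = 75.8466


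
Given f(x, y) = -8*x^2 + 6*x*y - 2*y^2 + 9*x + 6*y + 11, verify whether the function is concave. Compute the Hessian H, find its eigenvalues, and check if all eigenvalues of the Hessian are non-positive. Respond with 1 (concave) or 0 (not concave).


The Hessian of f(x,y) = -8*x^2 + 6*x*y - 2*y^2 + 9*x + 6*y + 11 is:
H = [[-16, 6], [6, -4]]
Trace = -16 - 4 = -20
Determinant = -16*-4 - (6)^2 = 28
Discriminant = (-20)^2 - 4*28 = 288.0
Eigenvalues: lambda_1 = -18.4853, lambda_2 = -1.5147
The function is concave.

1


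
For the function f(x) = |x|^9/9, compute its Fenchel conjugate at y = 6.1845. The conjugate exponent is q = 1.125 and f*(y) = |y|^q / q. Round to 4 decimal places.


The conjugate exponent q satisfies 1/p + 1/q = 1.
p = 9, so q = 9/(9 - 1) = 1.125
|y|^q = 6.1845^1.125 = 7.7664
f*(6.1845) = 7.7664 / 1.125 = 6.9034


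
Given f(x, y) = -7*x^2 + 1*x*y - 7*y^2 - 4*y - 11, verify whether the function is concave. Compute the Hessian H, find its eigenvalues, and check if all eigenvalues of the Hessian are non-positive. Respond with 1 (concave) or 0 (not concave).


The Hessian of f(x,y) = -7*x^2 + 1*x*y - 7*y^2 - 4*y - 11 is:
H = [[-14, 1], [1, -14]]
Trace = -14 - 14 = -28
Determinant = -14*-14 - (1)^2 = 195
Discriminant = (-28)^2 - 4*195 = 4.0
Eigenvalues: lambda_1 = -15.0, lambda_2 = -13.0
The function is concave.

1


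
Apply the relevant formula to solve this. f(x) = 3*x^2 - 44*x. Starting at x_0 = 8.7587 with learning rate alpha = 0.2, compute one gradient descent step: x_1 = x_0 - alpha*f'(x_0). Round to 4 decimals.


We compute the gradient at x_0 and apply the update.
f'(x) = 6*x - 44
f'(8.7587) = 6*8.7587 - 44 = 8.5522
x_1 = 8.7587 - 0.2*8.5522 = 7.0483


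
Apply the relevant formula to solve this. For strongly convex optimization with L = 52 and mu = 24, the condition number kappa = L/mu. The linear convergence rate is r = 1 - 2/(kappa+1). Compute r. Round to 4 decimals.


Step 1: Compute the condition number.
kappa = L/mu = 52/24 = 2.1667
Step 2: Compute the convergence rate.
r = 1 - 2/(kappa + 1) = 1 - 2*mu/(L + mu) = (L - mu)/(L + mu) = 28/76 = 0.3684


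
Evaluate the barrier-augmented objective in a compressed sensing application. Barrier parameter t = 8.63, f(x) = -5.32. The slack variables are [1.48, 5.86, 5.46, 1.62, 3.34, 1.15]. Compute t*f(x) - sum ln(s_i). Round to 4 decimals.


Step 1: Compute log-barrier.
ln values: [0.392, 1.7681, 1.6974, 0.4824, 1.206, 0.1398]
phi = -(0.392 + 1.7681 + 1.6974 + 0.4824 + 1.206 + 0.1398) = -5.6858
Step 2: Compute augmented objective.
t*f(x) = 8.63*-5.32 = -45.9116
Total = -45.9116 - 5.6858 = -51.5974


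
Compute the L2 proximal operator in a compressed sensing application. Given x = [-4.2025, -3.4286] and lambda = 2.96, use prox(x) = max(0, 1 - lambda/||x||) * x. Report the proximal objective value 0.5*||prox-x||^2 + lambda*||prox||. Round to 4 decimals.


Step 1: Compute ||x||.
||x|| = 5.4237
Step 2: Compute scaling factor.
scale = max(0, 1 - 2.96/5.4237) = 0.4542
Step 3: prox(x) = [-1.909, -1.5574]
||prox(x)|| = 2.4637
Step 4: Proximal objective.
0.5*||prox-x||^2 = 4.3808
lambda*||prox|| = 7.2926
Total = 11.6733


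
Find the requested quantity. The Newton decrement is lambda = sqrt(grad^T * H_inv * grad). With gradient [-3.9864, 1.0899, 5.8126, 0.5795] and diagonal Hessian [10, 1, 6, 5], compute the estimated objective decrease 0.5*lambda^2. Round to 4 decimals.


Step 1: H is diagonal, so H^(-1) * g = [-0.3986, 1.0899, 0.9688, 0.1159].
Step 2: g^T H^(-1) g = sum_i g_i^2 / H_ii
  = (-3.9864)^2/10 + (1.0899)^2/1 + (5.8126)^2/6 + (0.5795)^2/5
  = 1.5891 + 1.1879 + 5.6311 + 0.0672 = 8.4752
Step 3: Objective decrease = 0.5 * g^T H^(-1) g = 4.2376


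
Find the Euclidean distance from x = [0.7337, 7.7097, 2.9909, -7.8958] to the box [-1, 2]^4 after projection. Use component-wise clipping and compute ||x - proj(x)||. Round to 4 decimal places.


Project each component onto [-1, 2].
clip(0.7337) = 0.7337, clip(7.7097) = 2.0, clip(2.9909) = 2.0, clip(-7.8958) = -1.0
Projection = [0.7337, 2.0, 2.0, -1.0]
Squared diffs: [0.0, 32.6007, 0.9819, 47.5521]
Distance = sqrt(81.1347) = 9.0075


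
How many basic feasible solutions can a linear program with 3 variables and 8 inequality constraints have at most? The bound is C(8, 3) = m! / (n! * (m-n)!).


Each vertex corresponds to some choice of n active constraints out of m, so the number of vertices is at most C(m, n) = m! / (n!(m-n)!).
m = 8, n = 3
Numerator: 8 * 7 * 6
Denominator: 3! = 6
C(8, 3) = 56


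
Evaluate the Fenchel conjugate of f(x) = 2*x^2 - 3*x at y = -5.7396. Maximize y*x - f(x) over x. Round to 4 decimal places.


f*(y) = sup_x {y*x - a*x^2 - b*x} = sup_x {(y-b)*x - a*x^2}
FOC: (y - b) - 2a*x = 0 => x* = (y - b)/(2a)
x* = (-5.7396 + 3)/(2*2) = -0.6849
f*(-5.7396) = (y-b)^2/(4a) = (-5.7396 + 3)^2/(4*2)
= 7.5054/8 = 0.9382


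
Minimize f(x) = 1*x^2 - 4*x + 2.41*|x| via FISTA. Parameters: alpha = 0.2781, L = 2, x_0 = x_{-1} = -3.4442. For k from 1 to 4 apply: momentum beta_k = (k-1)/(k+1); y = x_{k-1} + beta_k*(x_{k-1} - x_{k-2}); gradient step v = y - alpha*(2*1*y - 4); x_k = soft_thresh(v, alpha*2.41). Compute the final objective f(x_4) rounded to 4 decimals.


FISTA on f(x) = 1*x^2 - 4*x + 2.41*|x|
L = 2, alpha = 0.2781
Iteration 1: beta = 0.0, y = -3.4442 + 0.0*(-3.4442 + 3.4442) = -3.4442
  grad(y) = -10.8884, v = y - alpha*grad = -0.4161
  prox(v) = soft_thresh(-0.4161, 0.6702) = 0.0
Iteration 2: beta = 0.3333, y = 0.0 + 0.3333*(0.0 + 3.4442) = 1.1481
  grad(y) = -1.7039, v = y - alpha*grad = 1.6219
  prox(v) = soft_thresh(1.6219, 0.6702) = 0.9517
Iteration 3: beta = 0.5, y = 0.9517 + 0.5*(0.9517 - 0.0) = 1.4275
  grad(y) = -1.1449, v = y - alpha*grad = 1.7459
  prox(v) = soft_thresh(1.7459, 0.6702) = 1.0757
Iteration 4: beta = 0.6, y = 1.0757 + 0.6*(1.0757 - 0.9517) = 1.1501
  grad(y) = -1.6997, v = y - alpha*grad = 1.6228
  prox(v) = soft_thresh(1.6228, 0.6702) = 0.9526
f(x_4) = 1*0.9526^2 - 4*0.9526 + 2.41*|0.9526| = -0.6072


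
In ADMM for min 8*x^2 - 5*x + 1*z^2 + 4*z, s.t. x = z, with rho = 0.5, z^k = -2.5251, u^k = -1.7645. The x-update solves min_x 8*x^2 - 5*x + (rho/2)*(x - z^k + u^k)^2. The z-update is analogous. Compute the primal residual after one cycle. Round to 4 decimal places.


ADMM iteration with rho = 0.5, z^k = -2.5251, u^k = -1.7645
Step 1: x-update.
Minimize 8*x^2 - 5*x + (0.5/2)*(x + 2.5251 - 1.7645)^2
FOC: (2*8 + 0.5)*x = 5 + 0.5*(-2.5251 + 1.7645)
x^{k+1} = 0.28
Step 2: z-update.
Minimize 1*z^2 + 4*z + (0.5/2)*(0.28 - z - 1.7645)^2
FOC: (2*1 + 0.5)*z = -4 + 0.5*(0.28 - 1.7645)
z^{k+1} = -1.8969
Step 3: u-update.
u^{k+1} = -1.7645 + 0.28 + 1.8969 = 0.4124
Step 4: Primal residual = |0.28 + 1.8969| = 2.1769


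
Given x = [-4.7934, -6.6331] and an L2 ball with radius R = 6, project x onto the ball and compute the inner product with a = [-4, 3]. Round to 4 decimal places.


Step 1: Compute ||x|| (intermediates to 6 decimals).
||x|| = sqrt((-4.7934)^2 + (-6.6331)^2) = 8.183807
Step 2: Project.
Since ||x|| > R, scale = R/||x|| = 6/8.183807 = 0.733155, proj(x) = scale * x
proj(x) = [-3.514305, -4.86309]
Step 3: Dot product.
a^T * proj(x) = -4*(-3.514305) + 3*(-4.86309) = -0.5321


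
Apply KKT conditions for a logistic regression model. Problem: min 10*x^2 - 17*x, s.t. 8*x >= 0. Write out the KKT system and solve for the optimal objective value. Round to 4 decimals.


Step 1: Try lambda = 0 (constraint inactive).
Stationarity: 2*10*x - 17 = 0
x* = 17/(2*10) = 0.85
Check constraint: 8*0.85 = 6.8 >= 0 -- satisfied.
Step 2: Compute optimal value.
f(x*) = 10*0.85^2 - 17*0.85 = -7.225


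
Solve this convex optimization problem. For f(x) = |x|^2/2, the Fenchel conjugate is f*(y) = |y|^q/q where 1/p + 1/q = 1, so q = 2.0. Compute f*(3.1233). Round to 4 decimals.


The conjugate exponent q satisfies 1/p + 1/q = 1.
p = 2, so q = 2/(2 - 1) = 2.0
|y|^q = 3.1233^2.0 = 9.755
f*(3.1233) = 9.755 / 2.0 = 4.8775


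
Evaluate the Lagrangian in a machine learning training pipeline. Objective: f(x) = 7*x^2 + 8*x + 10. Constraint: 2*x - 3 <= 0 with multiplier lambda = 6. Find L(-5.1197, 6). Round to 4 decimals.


Step 1: Evaluate f(x).
f(-5.1197) = 7*(-5.1197)^2 + 8*(-5.1197) + 10 = 152.5217
Step 2: Evaluate g(x).
g(-5.1197) = 2*-5.1197 - 3 = -13.2394
Step 3: Compute Lagrangian.
L = 152.5217 + 6*-13.2394 = 73.0853


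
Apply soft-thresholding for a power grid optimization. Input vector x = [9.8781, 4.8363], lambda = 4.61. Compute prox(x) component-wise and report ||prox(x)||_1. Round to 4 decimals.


Soft-thresholding with lambda = 4.61:
prox(9.8781) = sign(9.8781)*max(|9.8781| - 4.61, 0) = 5.2681
prox(4.8363) = sign(4.8363)*max(|4.8363| - 4.61, 0) = 0.2263
prox(x) = [5.2681, 0.2263]
||prox(x)||_1 = 5.2681 + 0.2263 = 5.4944


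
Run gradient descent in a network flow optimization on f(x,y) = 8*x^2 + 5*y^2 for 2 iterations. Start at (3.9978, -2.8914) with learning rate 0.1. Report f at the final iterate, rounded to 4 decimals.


Gradient descent on f(x,y) = 8*x^2 + 5*y^2.
Starting point: (3.9978, -2.8914), alpha = 0.1
Step 1: grad_x = 2*8*3.9978 = 63.9648, grad_y = 2*5*-2.8914 = -28.914
  x_1 = 3.9978 - 0.1*63.9648 = -2.3987
  y_1 = -2.8914 - 0.1*-28.914 = 0.0
Step 2: grad_x = 2*8*-2.3987 = -38.3789, grad_y = 2*5*0.0 = 0.0
  x_2 = -2.3987 - 0.1*-38.3789 = 1.4392
  y_2 = 0.0 - 0.1*0.0 = 0.0
f(1.4392, 0.0) = 8*1.4392^2 + 5*0.0^2 = 16.5706


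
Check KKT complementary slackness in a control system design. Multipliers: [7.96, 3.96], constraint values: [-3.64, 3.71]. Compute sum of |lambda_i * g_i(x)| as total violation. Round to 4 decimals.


KKT complementary slackness check:
lambda_1 * g_1 = 7.96 * -3.64 = -28.9744
lambda_2 * g_2 = 3.96 * 3.71 = 14.6916
Total violation = 28.9744 + 14.6916 = 43.666


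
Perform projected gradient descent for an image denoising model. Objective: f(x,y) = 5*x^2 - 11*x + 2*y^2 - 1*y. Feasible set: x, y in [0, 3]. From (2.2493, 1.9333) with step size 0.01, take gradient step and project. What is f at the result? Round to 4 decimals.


Step 1: Compute gradient at (2.2493, 1.9333).
grad_x = 2*5*2.2493 - 11 = 11.493
grad_y = 2*2*1.9333 - 1 = 6.7332
Step 2: Gradient step.
x_raw = 2.2493 - 0.01*11.493 = 2.1344
y_raw = 1.9333 - 0.01*6.7332 = 1.866
Step 3: Project onto [0, 3].
x_proj = clip(2.1344) = 2.1344
y_proj = clip(1.866) = 1.866
Step 4: Evaluate f.
f(2.1344, 1.866) = 4.3973


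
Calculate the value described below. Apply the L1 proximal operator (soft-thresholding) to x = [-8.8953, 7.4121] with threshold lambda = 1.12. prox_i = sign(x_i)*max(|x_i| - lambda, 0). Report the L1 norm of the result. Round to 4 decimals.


Soft-thresholding with lambda = 1.12:
prox(-8.8953) = sign(-8.8953)*max(|-8.8953| - 1.12, 0) = -7.7753
prox(7.4121) = sign(7.4121)*max(|7.4121| - 1.12, 0) = 6.2921
prox(x) = [-7.7753, 6.2921]
||prox(x)||_1 = 7.7753 + 6.2921 = 14.0674


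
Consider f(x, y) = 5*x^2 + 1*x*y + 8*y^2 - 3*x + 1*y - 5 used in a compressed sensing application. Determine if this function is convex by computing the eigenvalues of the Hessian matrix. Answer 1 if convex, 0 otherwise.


The Hessian of f(x,y) = 5*x^2 + 1*x*y + 8*y^2 - 3*x + 1*y - 5 is:
H = [[10, 1], [1, 16]]
Trace = 10 + 16 = 26
Determinant = 10*16 - (1)^2 = 159
Discriminant = (26)^2 - 4*159 = 40.0
Eigenvalues: lambda_1 = 9.8377, lambda_2 = 16.1623
The function is convex.

1


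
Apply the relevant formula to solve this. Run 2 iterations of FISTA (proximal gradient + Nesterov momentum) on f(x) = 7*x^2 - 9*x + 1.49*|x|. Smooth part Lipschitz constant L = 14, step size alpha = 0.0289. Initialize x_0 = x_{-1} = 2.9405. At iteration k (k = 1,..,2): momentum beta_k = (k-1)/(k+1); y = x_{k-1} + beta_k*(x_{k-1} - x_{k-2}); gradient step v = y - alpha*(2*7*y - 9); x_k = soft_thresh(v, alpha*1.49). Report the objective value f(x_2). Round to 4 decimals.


FISTA on f(x) = 7*x^2 - 9*x + 1.49*|x|
L = 14, alpha = 0.0289
Iteration 1: beta = 0.0, y = 2.9405 + 0.0*(2.9405 - 2.9405) = 2.9405
  grad(y) = 32.167, v = y - alpha*grad = 2.0109
  prox(v) = soft_thresh(2.0109, 0.0431) = 1.9678
Iteration 2: beta = 0.3333, y = 1.9678 + 0.3333*(1.9678 - 2.9405) = 1.6436
  grad(y) = 14.0102, v = y - alpha*grad = 1.2387
  prox(v) = soft_thresh(1.2387, 0.0431) = 1.1956
f(x_2) = 7*1.1956^2 - 9*1.1956 + 1.49*|1.1956| = 1.0275


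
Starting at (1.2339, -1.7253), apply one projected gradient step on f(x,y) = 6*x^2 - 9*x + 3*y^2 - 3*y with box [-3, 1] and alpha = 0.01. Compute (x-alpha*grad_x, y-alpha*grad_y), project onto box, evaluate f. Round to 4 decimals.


Step 1: Compute gradient at (1.2339, -1.7253).
grad_x = 2*6*1.2339 - 9 = 5.8068
grad_y = 2*3*-1.7253 - 3 = -13.3518
Step 2: Gradient step.
x_raw = 1.2339 - 0.01*5.8068 = 1.1758
y_raw = -1.7253 - 0.01*-13.3518 = -1.5918
Step 3: Project onto [-3, 1].
x_proj = clip(1.1758) = 1.0
y_proj = clip(-1.5918) = -1.5918
Step 4: Evaluate f.
f(1.0, -1.5918) = 9.3767


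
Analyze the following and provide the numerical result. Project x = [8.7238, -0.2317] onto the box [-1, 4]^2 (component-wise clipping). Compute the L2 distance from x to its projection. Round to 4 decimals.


Project each component onto [-1, 4].
clip(8.7238) = 4.0, clip(-0.2317) = -0.2317
Projection = [4.0, -0.2317]
Squared diffs: [22.3143, 0.0]
Distance = sqrt(22.3143) = 4.7238


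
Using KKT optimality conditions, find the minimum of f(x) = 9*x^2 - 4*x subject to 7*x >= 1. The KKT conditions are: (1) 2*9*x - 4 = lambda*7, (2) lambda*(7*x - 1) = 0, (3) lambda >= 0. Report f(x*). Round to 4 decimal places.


Step 1: Try lambda = 0 (constraint inactive).
Stationarity: 2*9*x - 4 = 0
x* = 4/(2*9) = 2/9 = 0.2222 (rounded; the exact value 2/9 is used below)
Check constraint: 7*0.2222 = 1.5554 >= 1 -- satisfied.
Step 2: Compute optimal value.
f(x*) = 9*(2/9)^2 - 4*(2/9) = -0.4444


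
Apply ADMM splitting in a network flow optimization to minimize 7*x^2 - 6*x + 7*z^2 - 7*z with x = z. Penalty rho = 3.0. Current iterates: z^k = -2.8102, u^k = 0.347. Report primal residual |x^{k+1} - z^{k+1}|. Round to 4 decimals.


ADMM iteration with rho = 3.0, z^k = -2.8102, u^k = 0.347
Step 1: x-update.
Minimize 7*x^2 - 6*x + (3.0/2)*(x + 2.8102 + 0.347)^2
FOC: (2*7 + 3.0)*x = 6 + 3.0*(-2.8102 - 0.347)
x^{k+1} = -0.2042
Step 2: z-update.
Minimize 7*z^2 - 7*z + (3.0/2)*(-0.2042 - z + 0.347)^2
FOC: (2*7 + 3.0)*z = 7 + 3.0*(-0.2042 + 0.347)
z^{k+1} = 0.437
Step 3: u-update.
u^{k+1} = 0.347 - 0.2042 - 0.437 = -0.2942
Step 4: Primal residual = |-0.2042 - 0.437| = 0.6412


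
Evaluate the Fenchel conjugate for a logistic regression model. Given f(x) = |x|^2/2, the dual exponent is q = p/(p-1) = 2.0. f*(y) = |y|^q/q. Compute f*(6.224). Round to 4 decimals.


The conjugate exponent q satisfies 1/p + 1/q = 1.
p = 2, so q = 2/(2 - 1) = 2.0
|y|^q = 6.224^2.0 = 38.7382
f*(6.224) = 38.7382 / 2.0 = 19.3691


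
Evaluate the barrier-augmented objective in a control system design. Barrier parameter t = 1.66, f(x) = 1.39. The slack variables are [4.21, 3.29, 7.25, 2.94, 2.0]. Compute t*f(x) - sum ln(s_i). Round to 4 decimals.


Step 1: Compute log-barrier.
ln values: [1.4375, 1.1909, 1.981, 1.0784, 0.6931]
phi = -(1.4375 + 1.1909 + 1.981 + 1.0784 + 0.6931) = -6.3809
Step 2: Compute augmented objective.
t*f(x) = 1.66*1.39 = 2.3074
Total = 2.3074 - 6.3809 = -4.0735


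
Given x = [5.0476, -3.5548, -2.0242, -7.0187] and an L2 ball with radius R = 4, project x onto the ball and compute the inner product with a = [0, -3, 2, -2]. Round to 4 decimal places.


Step 1: Compute ||x|| (intermediates to 6 decimals).
||x|| = sqrt(5.0476^2 + (-3.5548)^2 + (-2.0242)^2 + (-7.0187)^2) = 9.564225
Step 2: Project.
Since ||x|| > R, scale = R/||x|| = 4/9.564225 = 0.418225, proj(x) = scale * x
proj(x) = [2.111033, -1.486706, -0.846571, -2.935396]
Step 3: Dot product.
a^T * proj(x) = 0*2.111033 - 3*(-1.486706) + 2*(-0.846571) - 2*(-2.935396) = 8.6378


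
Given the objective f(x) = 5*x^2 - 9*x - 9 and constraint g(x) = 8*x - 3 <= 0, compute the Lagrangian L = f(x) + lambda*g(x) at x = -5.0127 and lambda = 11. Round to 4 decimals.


Step 1: Evaluate f(x).
f(-5.0127) = 5*(-5.0127)^2 - 9*(-5.0127) - 9 = 161.7501
Step 2: Evaluate g(x).
g(-5.0127) = 8*-5.0127 - 3 = -43.1016
Step 3: Compute Lagrangian.
L = 161.7501 + 11*-43.1016 = -312.3675


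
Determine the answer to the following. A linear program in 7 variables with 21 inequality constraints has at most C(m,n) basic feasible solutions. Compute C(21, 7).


Each vertex corresponds to some choice of n active constraints out of m, so the number of vertices is at most C(m, n) = m! / (n!(m-n)!).
m = 21, n = 7
Numerator: 21 * 20 * 19 * 18 * 17 * 16 * 15
Denominator: 7! = 5040
C(21, 7) = 116280


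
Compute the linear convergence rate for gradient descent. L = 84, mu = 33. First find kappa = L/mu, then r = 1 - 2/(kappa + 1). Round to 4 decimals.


Step 1: Compute the condition number.
kappa = L/mu = 84/33 = 2.5455
Step 2: Compute the convergence rate.
r = 1 - 2/(kappa + 1) = 1 - 2*mu/(L + mu) = (L - mu)/(L + mu) = 51/117 = 0.4359


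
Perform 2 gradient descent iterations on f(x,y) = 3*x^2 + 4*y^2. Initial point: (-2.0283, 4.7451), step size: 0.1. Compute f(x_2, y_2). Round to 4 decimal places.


Gradient descent on f(x,y) = 3*x^2 + 4*y^2.
Starting point: (-2.0283, 4.7451), alpha = 0.1
Step 1: grad_x = 2*3*-2.0283 = -12.1698, grad_y = 2*4*4.7451 = 37.9608
  x_1 = -2.0283 - 0.1*-12.1698 = -0.8113
  y_1 = 4.7451 - 0.1*37.9608 = 0.949
Step 2: grad_x = 2*3*-0.8113 = -4.8679, grad_y = 2*4*0.949 = 7.5922
  x_2 = -0.8113 - 0.1*-4.8679 = -0.3245
  y_2 = 0.949 - 0.1*7.5922 = 0.1898
f(-0.3245, 0.1898) = 3*(-0.3245)^2 + 4*0.1898^2 = 0.4601


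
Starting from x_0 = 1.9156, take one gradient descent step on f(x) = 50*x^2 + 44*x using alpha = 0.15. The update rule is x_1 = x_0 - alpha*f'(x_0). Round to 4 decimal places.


We compute the gradient at x_0 and apply the update.
f'(x) = 100*x + 44
f'(1.9156) = 100*1.9156 + 44 = 235.56
x_1 = 1.9156 - 0.15*235.56 = -33.4184


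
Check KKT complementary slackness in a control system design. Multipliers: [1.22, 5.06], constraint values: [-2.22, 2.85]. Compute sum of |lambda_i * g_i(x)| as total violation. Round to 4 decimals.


KKT complementary slackness check:
lambda_1 * g_1 = 1.22 * -2.22 = -2.7084
lambda_2 * g_2 = 5.06 * 2.85 = 14.421
Total violation = 2.7084 + 14.421 = 17.1294


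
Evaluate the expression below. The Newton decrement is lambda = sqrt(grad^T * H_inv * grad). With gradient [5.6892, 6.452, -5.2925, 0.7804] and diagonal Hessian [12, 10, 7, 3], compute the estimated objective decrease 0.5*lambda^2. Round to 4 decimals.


Step 1: H is diagonal, so H^(-1) * g = [0.4741, 0.6452, -0.7561, 0.2601].
Step 2: g^T H^(-1) g = sum_i g_i^2 / H_ii
  = (5.6892)^2/12 + (6.452)^2/10 + (-5.2925)^2/7 + (0.7804)^2/3
  = 2.6972 + 4.1628 + 4.0015 + 0.203 = 11.0646
Step 3: Objective decrease = 0.5 * g^T H^(-1) g = 5.5323
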